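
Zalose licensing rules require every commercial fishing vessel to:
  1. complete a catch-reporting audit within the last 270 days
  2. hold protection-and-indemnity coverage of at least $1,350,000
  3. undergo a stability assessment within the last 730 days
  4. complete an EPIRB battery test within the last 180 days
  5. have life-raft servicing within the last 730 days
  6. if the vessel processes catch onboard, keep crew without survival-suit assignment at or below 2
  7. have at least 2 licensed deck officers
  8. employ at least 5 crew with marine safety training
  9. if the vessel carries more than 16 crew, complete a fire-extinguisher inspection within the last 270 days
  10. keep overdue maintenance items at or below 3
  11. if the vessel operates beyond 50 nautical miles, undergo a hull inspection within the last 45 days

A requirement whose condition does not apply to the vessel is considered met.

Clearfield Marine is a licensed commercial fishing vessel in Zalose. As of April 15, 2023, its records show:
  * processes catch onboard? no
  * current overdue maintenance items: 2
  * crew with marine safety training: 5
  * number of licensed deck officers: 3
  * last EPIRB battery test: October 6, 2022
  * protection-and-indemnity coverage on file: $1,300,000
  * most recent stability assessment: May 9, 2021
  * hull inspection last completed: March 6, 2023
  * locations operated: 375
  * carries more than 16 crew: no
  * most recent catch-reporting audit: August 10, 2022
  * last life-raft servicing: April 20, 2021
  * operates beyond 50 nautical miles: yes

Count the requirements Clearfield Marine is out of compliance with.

1. catch-reporting audit 248 days ago vs limit 270 → met
2. protection-and-indemnity coverage $1,300,000 < $1,350,000 → not met
3. stability assessment 706 days ago vs limit 730 → met
4. EPIRB battery test 191 days ago vs limit 180 → not met
5. life-raft servicing 725 days ago vs limit 730 → met
6. condition 'processes catch onboard' does not hold → requirement n/a → met
7. licensed deck officers 3 ≥ 2 → met
8. crew with marine safety training 5 ≥ 5 → met
9. condition 'carries more than 16 crew' does not hold → requirement n/a → met
10. overdue maintenance items 2 ≤ 3 → met
11. condition 'operates beyond 50 nautical miles' holds; hull inspection 40 days ago vs limit 45 → met
Not met: 2 of 11

2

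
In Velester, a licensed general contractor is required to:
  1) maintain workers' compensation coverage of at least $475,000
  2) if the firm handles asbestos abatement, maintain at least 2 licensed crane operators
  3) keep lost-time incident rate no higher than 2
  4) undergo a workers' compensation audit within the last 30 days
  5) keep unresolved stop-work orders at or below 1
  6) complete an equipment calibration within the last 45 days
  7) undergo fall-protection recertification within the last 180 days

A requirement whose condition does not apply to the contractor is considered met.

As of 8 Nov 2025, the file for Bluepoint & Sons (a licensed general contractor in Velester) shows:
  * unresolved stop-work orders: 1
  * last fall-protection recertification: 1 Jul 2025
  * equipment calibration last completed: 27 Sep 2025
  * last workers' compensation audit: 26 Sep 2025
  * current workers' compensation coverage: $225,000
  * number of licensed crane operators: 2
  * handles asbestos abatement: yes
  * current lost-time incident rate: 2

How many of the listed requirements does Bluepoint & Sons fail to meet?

1. workers' compensation coverage $225,000 < $475,000 → not met
2. condition 'handles asbestos abatement' holds; licensed crane operators 2 ≥ 2 → met
3. lost-time incident rate 2 ≤ 2 → met
4. workers' compensation audit 43 days ago vs limit 30 → not met
5. unresolved stop-work orders 1 ≤ 1 → met
6. equipment calibration 42 days ago vs limit 45 → met
7. fall-protection recertification 130 days ago vs limit 180 → met
Not met: 2 of 7

2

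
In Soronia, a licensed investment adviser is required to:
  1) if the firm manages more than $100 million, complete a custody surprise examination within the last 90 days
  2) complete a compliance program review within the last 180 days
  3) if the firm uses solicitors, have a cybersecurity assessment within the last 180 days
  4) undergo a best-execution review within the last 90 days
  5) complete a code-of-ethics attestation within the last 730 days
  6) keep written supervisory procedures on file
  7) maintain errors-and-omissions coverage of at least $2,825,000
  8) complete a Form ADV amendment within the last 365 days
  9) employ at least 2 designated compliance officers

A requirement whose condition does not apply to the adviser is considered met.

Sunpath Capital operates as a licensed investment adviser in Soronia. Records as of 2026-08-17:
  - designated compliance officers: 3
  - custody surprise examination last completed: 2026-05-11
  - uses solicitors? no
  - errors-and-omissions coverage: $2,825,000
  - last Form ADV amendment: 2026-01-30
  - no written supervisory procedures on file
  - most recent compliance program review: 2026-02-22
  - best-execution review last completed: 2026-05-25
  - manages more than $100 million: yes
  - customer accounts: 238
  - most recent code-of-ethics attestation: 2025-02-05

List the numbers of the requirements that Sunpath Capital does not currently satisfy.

1, 6

1. condition 'manages more than $100 million' holds; custody surprise examination 98 days ago vs limit 90 → not met
2. compliance program review 176 days ago vs limit 180 → met
3. condition 'uses solicitors' does not hold → requirement n/a → met
4. best-execution review 84 days ago vs limit 90 → met
5. code-of-ethics attestation 558 days ago vs limit 730 → met
6. written supervisory procedures absent → not met
7. errors-and-omissions coverage $2,825,000 ≥ $2,825,000 → met
8. Form ADV amendment 199 days ago vs limit 365 → met
9. designated compliance officers 3 ≥ 2 → met
Not met: 1, 6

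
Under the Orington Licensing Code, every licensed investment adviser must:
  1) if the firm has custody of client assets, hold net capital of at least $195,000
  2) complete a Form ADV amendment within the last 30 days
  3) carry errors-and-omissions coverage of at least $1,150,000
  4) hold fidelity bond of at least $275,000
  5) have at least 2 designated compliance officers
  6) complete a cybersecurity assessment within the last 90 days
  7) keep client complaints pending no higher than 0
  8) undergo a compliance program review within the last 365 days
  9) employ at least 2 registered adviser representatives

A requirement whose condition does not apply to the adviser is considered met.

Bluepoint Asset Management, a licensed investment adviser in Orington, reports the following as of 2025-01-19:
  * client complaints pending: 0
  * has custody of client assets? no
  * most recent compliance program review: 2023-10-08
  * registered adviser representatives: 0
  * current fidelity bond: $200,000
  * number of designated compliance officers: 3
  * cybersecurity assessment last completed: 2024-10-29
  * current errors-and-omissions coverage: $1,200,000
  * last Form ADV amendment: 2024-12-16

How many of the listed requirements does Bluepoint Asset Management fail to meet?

4

1. condition 'has custody of client assets' does not hold → requirement n/a → met
2. Form ADV amendment 34 days ago vs limit 30 → not met
3. errors-and-omissions coverage $1,200,000 ≥ $1,150,000 → met
4. fidelity bond $200,000 < $275,000 → not met
5. designated compliance officers 3 ≥ 2 → met
6. cybersecurity assessment 82 days ago vs limit 90 → met
7. client complaints pending 0 ≤ 0 → met
8. compliance program review 469 days ago vs limit 365 → not met
9. registered adviser representatives 0 < 2 → not met
Not met: 4 of 9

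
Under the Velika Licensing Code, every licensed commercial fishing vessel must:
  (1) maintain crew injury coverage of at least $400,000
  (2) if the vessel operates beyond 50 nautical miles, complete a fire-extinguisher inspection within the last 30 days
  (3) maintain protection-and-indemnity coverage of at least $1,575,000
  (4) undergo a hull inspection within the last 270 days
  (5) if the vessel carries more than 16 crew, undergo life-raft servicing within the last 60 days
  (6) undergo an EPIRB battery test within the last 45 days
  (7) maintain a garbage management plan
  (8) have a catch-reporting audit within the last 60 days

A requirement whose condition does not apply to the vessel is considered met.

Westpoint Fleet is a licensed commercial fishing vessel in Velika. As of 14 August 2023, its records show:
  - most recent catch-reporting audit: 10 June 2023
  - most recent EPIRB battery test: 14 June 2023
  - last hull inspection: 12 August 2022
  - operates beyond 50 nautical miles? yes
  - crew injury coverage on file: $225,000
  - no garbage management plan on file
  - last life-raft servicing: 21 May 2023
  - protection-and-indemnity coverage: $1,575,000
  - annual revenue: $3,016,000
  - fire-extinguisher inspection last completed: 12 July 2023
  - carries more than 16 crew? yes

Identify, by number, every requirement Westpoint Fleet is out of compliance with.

1. crew injury coverage $225,000 < $400,000 → not met
2. condition 'operates beyond 50 nautical miles' holds; fire-extinguisher inspection 33 days ago vs limit 30 → not met
3. protection-and-indemnity coverage $1,575,000 ≥ $1,575,000 → met
4. hull inspection 367 days ago vs limit 270 → not met
5. condition 'carries more than 16 crew' holds; life-raft servicing 85 days ago vs limit 60 → not met
6. EPIRB battery test 61 days ago vs limit 45 → not met
7. garbage management plan absent → not met
8. catch-reporting audit 65 days ago vs limit 60 → not met
Not met: 1, 2, 4, 5, 6, 7, 8

1, 2, 4, 5, 6, 7, 8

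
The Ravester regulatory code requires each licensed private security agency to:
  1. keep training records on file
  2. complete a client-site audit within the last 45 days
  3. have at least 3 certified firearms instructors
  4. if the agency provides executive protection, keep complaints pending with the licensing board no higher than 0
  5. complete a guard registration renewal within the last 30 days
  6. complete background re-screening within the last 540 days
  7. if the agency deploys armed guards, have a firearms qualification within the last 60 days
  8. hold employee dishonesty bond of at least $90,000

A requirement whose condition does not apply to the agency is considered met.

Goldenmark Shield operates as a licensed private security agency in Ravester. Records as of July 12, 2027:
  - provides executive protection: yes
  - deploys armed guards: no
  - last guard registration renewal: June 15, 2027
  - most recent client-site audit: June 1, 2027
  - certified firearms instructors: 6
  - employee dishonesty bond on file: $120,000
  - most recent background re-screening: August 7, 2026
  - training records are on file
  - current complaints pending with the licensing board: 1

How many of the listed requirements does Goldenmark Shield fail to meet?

1

1. training records present → met
2. client-site audit 41 days ago vs limit 45 → met
3. certified firearms instructors 6 ≥ 3 → met
4. condition 'provides executive protection' holds; complaints pending with the licensing board 1 > 0 → not met
5. guard registration renewal 27 days ago vs limit 30 → met
6. background re-screening 339 days ago vs limit 540 → met
7. condition 'deploys armed guards' does not hold → requirement n/a → met
8. employee dishonesty bond $120,000 ≥ $90,000 → met
Not met: 1 of 8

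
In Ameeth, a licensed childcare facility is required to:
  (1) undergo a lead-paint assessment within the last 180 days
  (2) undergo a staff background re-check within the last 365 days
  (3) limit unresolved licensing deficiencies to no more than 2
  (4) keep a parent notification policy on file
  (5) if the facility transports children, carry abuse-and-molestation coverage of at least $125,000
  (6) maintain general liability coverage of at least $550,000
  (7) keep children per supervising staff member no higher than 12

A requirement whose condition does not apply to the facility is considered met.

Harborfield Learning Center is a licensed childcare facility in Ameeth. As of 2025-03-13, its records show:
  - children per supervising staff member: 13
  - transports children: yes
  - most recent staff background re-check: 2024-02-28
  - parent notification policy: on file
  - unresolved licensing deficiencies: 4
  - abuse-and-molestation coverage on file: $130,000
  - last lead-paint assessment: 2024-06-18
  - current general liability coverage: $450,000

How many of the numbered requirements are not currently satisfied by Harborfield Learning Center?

5

1. lead-paint assessment 268 days ago vs limit 180 → not met
2. staff background re-check 379 days ago vs limit 365 → not met
3. unresolved licensing deficiencies 4 > 2 → not met
4. parent notification policy present → met
5. condition 'transports children' holds; abuse-and-molestation coverage $130,000 ≥ $125,000 → met
6. general liability coverage $450,000 < $550,000 → not met
7. children per supervising staff member 13 > 12 → not met
Not met: 5 of 7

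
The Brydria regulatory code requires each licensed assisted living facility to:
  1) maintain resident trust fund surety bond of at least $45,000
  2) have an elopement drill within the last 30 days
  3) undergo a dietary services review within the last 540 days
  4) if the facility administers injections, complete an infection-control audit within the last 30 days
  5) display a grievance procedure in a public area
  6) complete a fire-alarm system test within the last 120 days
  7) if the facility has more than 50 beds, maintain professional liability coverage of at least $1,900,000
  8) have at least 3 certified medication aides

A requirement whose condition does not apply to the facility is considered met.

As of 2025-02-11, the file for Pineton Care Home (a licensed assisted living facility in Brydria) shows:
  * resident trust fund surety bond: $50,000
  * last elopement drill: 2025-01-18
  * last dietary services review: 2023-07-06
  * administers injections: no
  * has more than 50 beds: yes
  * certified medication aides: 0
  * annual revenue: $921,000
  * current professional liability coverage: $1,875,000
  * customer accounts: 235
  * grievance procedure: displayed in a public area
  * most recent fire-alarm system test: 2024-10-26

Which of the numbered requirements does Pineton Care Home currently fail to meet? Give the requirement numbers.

3, 7, 8

1. resident trust fund surety bond $50,000 ≥ $45,000 → met
2. elopement drill 24 days ago vs limit 30 → met
3. dietary services review 586 days ago vs limit 540 → not met
4. condition 'administers injections' does not hold → requirement n/a → met
5. grievance procedure present → met
6. fire-alarm system test 108 days ago vs limit 120 → met
7. condition 'has more than 50 beds' holds; professional liability coverage $1,875,000 < $1,900,000 → not met
8. certified medication aides 0 < 3 → not met
Not met: 3, 7, 8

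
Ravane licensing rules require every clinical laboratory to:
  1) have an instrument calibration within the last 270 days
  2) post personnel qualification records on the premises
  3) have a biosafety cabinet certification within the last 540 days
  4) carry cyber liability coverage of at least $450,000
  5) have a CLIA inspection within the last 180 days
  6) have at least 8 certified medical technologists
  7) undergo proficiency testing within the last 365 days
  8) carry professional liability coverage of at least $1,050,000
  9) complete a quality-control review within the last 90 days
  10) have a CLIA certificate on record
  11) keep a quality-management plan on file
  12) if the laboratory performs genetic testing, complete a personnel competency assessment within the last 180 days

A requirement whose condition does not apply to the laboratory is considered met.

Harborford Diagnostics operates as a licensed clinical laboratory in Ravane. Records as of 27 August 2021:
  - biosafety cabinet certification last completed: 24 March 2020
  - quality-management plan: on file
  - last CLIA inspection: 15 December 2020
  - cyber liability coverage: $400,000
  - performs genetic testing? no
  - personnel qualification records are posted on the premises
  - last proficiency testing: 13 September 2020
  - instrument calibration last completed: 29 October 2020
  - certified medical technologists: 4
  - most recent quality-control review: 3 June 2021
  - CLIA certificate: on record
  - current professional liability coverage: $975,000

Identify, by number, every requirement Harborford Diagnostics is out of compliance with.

1, 4, 5, 6, 8

1. instrument calibration 302 days ago vs limit 270 → not met
2. personnel qualification records present → met
3. biosafety cabinet certification 521 days ago vs limit 540 → met
4. cyber liability coverage $400,000 < $450,000 → not met
5. CLIA inspection 255 days ago vs limit 180 → not met
6. certified medical technologists 4 < 8 → not met
7. proficiency testing 348 days ago vs limit 365 → met
8. professional liability coverage $975,000 < $1,050,000 → not met
9. quality-control review 85 days ago vs limit 90 → met
10. CLIA certificate present → met
11. quality-management plan present → met
12. condition 'performs genetic testing' does not hold → requirement n/a → met
Not met: 1, 4, 5, 6, 8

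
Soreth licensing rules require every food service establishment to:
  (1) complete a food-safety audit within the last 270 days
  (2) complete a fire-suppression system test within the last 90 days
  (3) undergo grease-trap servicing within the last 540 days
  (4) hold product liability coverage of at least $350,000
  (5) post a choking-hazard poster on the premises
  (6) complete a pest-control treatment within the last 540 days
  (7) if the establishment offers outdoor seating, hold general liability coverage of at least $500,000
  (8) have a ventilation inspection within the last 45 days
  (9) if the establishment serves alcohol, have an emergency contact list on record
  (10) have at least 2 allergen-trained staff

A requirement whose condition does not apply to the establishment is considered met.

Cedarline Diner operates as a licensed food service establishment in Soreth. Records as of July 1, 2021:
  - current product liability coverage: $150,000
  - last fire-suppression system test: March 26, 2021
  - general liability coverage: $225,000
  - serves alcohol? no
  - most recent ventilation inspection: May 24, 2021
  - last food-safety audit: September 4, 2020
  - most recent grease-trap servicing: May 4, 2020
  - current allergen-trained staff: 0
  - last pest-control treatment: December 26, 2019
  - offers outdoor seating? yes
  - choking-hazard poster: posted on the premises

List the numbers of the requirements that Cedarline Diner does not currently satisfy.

1, 2, 4, 6, 7, 10

1. food-safety audit 300 days ago vs limit 270 → not met
2. fire-suppression system test 97 days ago vs limit 90 → not met
3. grease-trap servicing 423 days ago vs limit 540 → met
4. product liability coverage $150,000 < $350,000 → not met
5. choking-hazard poster present → met
6. pest-control treatment 553 days ago vs limit 540 → not met
7. condition 'offers outdoor seating' holds; general liability coverage $225,000 < $500,000 → not met
8. ventilation inspection 38 days ago vs limit 45 → met
9. condition 'serves alcohol' does not hold → requirement n/a → met
10. allergen-trained staff 0 < 2 → not met
Not met: 1, 2, 4, 6, 7, 10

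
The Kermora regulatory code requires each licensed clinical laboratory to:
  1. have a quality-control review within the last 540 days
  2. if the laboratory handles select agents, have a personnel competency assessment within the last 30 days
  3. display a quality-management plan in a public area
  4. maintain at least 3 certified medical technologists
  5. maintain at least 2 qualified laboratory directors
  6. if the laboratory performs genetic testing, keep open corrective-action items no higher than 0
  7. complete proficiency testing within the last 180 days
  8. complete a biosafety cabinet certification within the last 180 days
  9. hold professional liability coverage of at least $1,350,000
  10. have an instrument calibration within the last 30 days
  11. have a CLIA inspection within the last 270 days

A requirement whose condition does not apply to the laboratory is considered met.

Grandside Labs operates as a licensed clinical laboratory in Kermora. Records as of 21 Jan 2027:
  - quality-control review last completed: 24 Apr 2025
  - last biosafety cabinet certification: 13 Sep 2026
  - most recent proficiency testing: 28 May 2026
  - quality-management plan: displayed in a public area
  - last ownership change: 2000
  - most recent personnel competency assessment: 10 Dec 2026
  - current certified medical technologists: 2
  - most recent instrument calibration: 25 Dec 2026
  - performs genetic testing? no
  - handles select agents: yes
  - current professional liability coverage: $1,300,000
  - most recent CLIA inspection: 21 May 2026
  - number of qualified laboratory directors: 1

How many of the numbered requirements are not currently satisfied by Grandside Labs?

6

1. quality-control review 637 days ago vs limit 540 → not met
2. condition 'handles select agents' holds; personnel competency assessment 42 days ago vs limit 30 → not met
3. quality-management plan present → met
4. certified medical technologists 2 < 3 → not met
5. qualified laboratory directors 1 < 2 → not met
6. condition 'performs genetic testing' does not hold → requirement n/a → met
7. proficiency testing 238 days ago vs limit 180 → not met
8. biosafety cabinet certification 130 days ago vs limit 180 → met
9. professional liability coverage $1,300,000 < $1,350,000 → not met
10. instrument calibration 27 days ago vs limit 30 → met
11. CLIA inspection 245 days ago vs limit 270 → met
Not met: 6 of 11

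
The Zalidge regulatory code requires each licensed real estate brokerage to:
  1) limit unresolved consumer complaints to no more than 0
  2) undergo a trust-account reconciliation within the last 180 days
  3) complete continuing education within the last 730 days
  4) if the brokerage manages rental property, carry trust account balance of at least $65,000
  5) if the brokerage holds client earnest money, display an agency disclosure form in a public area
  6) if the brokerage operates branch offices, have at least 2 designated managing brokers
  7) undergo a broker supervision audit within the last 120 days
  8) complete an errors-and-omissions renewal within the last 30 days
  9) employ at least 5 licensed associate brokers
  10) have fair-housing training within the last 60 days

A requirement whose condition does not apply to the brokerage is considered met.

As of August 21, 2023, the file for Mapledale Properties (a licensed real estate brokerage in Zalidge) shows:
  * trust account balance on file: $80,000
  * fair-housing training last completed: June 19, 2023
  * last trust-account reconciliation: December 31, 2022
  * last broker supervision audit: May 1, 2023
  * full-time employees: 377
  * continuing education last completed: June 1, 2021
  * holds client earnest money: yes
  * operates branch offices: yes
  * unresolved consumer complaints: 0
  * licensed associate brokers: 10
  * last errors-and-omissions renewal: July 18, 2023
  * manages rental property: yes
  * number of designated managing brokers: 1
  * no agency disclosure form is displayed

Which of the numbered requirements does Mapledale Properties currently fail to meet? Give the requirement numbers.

2, 3, 5, 6, 8, 10

1. unresolved consumer complaints 0 ≤ 0 → met
2. trust-account reconciliation 233 days ago vs limit 180 → not met
3. continuing education 811 days ago vs limit 730 → not met
4. condition 'manages rental property' holds; trust account balance $80,000 ≥ $65,000 → met
5. condition 'holds client earnest money' holds; agency disclosure form absent → not met
6. condition 'operates branch offices' holds; designated managing brokers 1 < 2 → not met
7. broker supervision audit 112 days ago vs limit 120 → met
8. errors-and-omissions renewal 34 days ago vs limit 30 → not met
9. licensed associate brokers 10 ≥ 5 → met
10. fair-housing training 63 days ago vs limit 60 → not met
Not met: 2, 3, 5, 6, 8, 10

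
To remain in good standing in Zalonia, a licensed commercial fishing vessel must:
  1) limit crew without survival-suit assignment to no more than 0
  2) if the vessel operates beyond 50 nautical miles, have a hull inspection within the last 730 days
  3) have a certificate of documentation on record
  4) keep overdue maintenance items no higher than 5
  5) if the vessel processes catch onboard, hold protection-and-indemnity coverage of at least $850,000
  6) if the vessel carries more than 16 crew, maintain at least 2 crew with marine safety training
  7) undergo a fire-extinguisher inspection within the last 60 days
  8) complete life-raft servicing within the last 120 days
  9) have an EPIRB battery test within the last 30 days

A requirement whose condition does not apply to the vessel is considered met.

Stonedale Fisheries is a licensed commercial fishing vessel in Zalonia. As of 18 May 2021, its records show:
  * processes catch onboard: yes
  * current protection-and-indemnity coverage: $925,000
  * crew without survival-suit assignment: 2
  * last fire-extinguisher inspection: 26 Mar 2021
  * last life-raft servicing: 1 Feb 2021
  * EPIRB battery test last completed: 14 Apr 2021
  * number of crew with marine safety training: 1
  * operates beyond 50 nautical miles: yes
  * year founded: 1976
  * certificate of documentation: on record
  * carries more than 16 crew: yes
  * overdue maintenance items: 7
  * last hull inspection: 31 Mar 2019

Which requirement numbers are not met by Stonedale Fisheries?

1. crew without survival-suit assignment 2 > 0 → not met
2. condition 'operates beyond 50 nautical miles' holds; hull inspection 779 days ago vs limit 730 → not met
3. certificate of documentation present → met
4. overdue maintenance items 7 > 5 → not met
5. condition 'processes catch onboard' holds; protection-and-indemnity coverage $925,000 ≥ $850,000 → met
6. condition 'carries more than 16 crew' holds; crew with marine safety training 1 < 2 → not met
7. fire-extinguisher inspection 53 days ago vs limit 60 → met
8. life-raft servicing 106 days ago vs limit 120 → met
9. EPIRB battery test 34 days ago vs limit 30 → not met
Not met: 1, 2, 4, 6, 9

1, 2, 4, 6, 9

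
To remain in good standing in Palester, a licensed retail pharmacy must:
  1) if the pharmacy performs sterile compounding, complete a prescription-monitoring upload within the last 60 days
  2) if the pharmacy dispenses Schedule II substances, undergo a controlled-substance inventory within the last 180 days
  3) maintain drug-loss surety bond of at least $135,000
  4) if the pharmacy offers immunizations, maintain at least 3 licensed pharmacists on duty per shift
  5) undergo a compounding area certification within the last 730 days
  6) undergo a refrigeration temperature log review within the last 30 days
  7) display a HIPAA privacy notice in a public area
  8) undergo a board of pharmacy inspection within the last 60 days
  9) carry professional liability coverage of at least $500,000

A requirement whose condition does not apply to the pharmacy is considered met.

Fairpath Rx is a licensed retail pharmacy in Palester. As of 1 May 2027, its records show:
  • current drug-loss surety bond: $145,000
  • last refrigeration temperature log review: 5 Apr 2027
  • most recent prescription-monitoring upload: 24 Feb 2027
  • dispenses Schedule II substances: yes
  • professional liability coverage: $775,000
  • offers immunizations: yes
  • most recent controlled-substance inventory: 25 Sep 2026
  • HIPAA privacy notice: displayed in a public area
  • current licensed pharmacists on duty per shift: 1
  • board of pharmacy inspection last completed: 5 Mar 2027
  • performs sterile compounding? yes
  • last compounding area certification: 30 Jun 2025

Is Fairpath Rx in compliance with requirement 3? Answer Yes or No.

Yes

3. drug-loss surety bond $145,000 ≥ $135,000 → met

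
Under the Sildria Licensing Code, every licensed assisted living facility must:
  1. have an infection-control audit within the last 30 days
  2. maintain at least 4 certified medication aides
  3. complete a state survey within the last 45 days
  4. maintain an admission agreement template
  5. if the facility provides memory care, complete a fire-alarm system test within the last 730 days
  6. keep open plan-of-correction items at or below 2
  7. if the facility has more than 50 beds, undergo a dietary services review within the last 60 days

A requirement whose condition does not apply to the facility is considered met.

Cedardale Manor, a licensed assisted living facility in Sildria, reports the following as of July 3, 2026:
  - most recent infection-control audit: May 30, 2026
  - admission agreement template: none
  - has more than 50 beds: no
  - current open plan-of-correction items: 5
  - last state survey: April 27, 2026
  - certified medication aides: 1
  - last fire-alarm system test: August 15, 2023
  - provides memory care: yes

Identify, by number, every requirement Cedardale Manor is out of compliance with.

1. infection-control audit 34 days ago vs limit 30 → not met
2. certified medication aides 1 < 4 → not met
3. state survey 67 days ago vs limit 45 → not met
4. admission agreement template absent → not met
5. condition 'provides memory care' holds; fire-alarm system test 1053 days ago vs limit 730 → not met
6. open plan-of-correction items 5 > 2 → not met
7. condition 'has more than 50 beds' does not hold → requirement n/a → met
Not met: 1, 2, 3, 4, 5, 6

1, 2, 3, 4, 5, 6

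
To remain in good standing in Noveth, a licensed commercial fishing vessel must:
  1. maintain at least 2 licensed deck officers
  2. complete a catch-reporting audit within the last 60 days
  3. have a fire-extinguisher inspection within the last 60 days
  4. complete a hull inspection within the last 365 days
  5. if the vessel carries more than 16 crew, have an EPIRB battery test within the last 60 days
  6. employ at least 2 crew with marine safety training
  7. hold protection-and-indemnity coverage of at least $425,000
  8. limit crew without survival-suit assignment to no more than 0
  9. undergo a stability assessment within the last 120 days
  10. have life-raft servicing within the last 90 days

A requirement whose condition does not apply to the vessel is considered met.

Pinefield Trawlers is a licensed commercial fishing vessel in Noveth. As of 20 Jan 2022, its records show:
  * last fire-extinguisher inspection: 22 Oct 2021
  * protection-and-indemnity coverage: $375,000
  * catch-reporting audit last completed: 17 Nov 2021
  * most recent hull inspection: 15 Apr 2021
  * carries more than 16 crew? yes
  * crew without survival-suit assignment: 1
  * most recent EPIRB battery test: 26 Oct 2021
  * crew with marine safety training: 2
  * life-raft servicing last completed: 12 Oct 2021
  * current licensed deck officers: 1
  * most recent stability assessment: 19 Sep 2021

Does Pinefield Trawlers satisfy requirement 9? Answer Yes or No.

9. stability assessment 123 days ago vs limit 120 → not met

No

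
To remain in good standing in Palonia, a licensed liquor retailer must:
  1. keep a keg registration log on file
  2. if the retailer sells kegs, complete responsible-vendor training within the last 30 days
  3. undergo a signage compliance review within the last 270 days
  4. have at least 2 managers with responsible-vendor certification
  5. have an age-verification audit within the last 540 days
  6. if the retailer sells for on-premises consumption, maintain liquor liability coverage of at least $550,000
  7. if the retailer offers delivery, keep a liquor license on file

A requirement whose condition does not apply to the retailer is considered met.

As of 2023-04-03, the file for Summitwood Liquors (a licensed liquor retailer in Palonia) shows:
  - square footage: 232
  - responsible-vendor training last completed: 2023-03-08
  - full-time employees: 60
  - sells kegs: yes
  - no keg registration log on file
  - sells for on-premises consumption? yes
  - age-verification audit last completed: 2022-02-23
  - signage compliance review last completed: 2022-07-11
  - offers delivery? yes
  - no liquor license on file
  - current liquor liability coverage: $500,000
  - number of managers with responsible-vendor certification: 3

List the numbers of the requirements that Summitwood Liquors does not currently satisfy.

1, 6, 7

1. keg registration log absent → not met
2. condition 'sells kegs' holds; responsible-vendor training 26 days ago vs limit 30 → met
3. signage compliance review 266 days ago vs limit 270 → met
4. managers with responsible-vendor certification 3 ≥ 2 → met
5. age-verification audit 404 days ago vs limit 540 → met
6. condition 'sells for on-premises consumption' holds; liquor liability coverage $500,000 < $550,000 → not met
7. condition 'offers delivery' holds; liquor license absent → not met
Not met: 1, 6, 7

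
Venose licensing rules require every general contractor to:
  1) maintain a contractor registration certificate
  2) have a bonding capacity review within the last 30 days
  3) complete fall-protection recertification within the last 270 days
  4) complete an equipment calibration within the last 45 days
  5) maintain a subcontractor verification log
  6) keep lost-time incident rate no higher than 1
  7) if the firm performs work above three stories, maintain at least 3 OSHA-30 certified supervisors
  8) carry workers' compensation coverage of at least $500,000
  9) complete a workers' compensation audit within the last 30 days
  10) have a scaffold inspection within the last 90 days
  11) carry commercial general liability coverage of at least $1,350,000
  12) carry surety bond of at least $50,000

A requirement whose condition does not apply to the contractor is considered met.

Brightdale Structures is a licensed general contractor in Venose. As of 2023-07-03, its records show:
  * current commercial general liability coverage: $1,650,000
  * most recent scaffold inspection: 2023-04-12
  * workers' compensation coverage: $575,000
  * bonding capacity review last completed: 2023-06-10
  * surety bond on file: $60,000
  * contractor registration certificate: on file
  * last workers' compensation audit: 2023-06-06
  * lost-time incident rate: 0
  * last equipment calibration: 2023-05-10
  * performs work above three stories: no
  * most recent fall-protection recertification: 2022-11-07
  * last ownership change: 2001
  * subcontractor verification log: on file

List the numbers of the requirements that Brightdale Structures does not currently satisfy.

4

1. contractor registration certificate present → met
2. bonding capacity review 23 days ago vs limit 30 → met
3. fall-protection recertification 238 days ago vs limit 270 → met
4. equipment calibration 54 days ago vs limit 45 → not met
5. subcontractor verification log present → met
6. lost-time incident rate 0 ≤ 1 → met
7. condition 'performs work above three stories' does not hold → requirement n/a → met
8. workers' compensation coverage $575,000 ≥ $500,000 → met
9. workers' compensation audit 27 days ago vs limit 30 → met
10. scaffold inspection 82 days ago vs limit 90 → met
11. commercial general liability coverage $1,650,000 ≥ $1,350,000 → met
12. surety bond $60,000 ≥ $50,000 → met
Not met: 4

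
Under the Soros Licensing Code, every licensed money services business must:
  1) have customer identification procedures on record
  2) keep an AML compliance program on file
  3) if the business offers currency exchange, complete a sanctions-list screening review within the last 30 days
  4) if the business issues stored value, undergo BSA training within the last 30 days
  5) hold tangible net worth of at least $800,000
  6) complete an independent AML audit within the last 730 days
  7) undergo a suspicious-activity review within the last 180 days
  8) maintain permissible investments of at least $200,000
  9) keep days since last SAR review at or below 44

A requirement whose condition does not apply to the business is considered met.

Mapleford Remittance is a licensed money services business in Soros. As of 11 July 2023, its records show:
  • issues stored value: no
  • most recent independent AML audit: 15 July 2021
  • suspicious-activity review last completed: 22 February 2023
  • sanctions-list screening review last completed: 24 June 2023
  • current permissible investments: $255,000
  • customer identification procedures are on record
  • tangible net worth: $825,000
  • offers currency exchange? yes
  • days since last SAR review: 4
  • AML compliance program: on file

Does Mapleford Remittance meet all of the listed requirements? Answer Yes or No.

Yes

1. customer identification procedures present → met
2. AML compliance program present → met
3. condition 'offers currency exchange' holds; sanctions-list screening review 17 days ago vs limit 30 → met
4. condition 'issues stored value' does not hold → requirement n/a → met
5. tangible net worth $825,000 ≥ $800,000 → met
6. independent AML audit 726 days ago vs limit 730 → met
7. suspicious-activity review 139 days ago vs limit 180 → met
8. permissible investments $255,000 ≥ $200,000 → met
9. days since last SAR review 4 ≤ 44 → met
All met.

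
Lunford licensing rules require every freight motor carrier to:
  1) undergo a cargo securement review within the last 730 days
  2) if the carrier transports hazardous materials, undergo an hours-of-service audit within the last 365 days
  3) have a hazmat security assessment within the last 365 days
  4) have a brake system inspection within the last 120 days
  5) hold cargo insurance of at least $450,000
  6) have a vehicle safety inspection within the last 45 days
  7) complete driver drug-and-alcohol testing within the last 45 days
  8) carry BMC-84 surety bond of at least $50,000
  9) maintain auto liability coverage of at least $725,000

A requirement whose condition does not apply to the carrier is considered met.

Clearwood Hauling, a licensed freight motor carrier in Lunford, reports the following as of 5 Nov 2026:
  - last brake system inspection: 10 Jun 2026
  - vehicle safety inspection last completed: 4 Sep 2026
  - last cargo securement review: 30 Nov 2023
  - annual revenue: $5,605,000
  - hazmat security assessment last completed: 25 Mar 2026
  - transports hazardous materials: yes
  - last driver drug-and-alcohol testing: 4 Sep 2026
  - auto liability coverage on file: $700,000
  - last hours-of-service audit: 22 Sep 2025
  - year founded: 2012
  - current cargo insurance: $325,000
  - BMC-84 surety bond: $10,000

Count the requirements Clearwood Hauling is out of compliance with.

8

1. cargo securement review 1071 days ago vs limit 730 → not met
2. condition 'transports hazardous materials' holds; hours-of-service audit 409 days ago vs limit 365 → not met
3. hazmat security assessment 225 days ago vs limit 365 → met
4. brake system inspection 148 days ago vs limit 120 → not met
5. cargo insurance $325,000 < $450,000 → not met
6. vehicle safety inspection 62 days ago vs limit 45 → not met
7. driver drug-and-alcohol testing 62 days ago vs limit 45 → not met
8. BMC-84 surety bond $10,000 < $50,000 → not met
9. auto liability coverage $700,000 < $725,000 → not met
Not met: 8 of 9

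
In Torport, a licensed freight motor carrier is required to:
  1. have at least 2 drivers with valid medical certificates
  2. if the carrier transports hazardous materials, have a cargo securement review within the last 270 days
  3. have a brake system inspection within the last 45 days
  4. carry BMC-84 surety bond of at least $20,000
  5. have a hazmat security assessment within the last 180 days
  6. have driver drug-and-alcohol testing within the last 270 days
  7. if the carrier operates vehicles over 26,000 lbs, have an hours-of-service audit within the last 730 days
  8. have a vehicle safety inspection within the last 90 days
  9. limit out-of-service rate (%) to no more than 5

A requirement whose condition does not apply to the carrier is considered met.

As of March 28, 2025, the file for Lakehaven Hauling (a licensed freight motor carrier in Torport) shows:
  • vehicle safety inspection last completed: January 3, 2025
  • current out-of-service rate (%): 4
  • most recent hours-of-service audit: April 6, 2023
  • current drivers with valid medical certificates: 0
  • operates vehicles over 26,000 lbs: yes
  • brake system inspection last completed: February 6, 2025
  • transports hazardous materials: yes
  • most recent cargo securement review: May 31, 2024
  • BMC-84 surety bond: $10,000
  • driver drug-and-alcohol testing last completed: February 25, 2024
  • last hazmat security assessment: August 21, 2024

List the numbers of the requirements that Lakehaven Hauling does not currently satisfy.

1, 2, 3, 4, 5, 6

1. drivers with valid medical certificates 0 < 2 → not met
2. condition 'transports hazardous materials' holds; cargo securement review 301 days ago vs limit 270 → not met
3. brake system inspection 50 days ago vs limit 45 → not met
4. BMC-84 surety bond $10,000 < $20,000 → not met
5. hazmat security assessment 219 days ago vs limit 180 → not met
6. driver drug-and-alcohol testing 397 days ago vs limit 270 → not met
7. condition 'operates vehicles over 26,000 lbs' holds; hours-of-service audit 722 days ago vs limit 730 → met
8. vehicle safety inspection 84 days ago vs limit 90 → met
9. out-of-service rate (%) 4 ≤ 5 → met
Not met: 1, 2, 3, 4, 5, 6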